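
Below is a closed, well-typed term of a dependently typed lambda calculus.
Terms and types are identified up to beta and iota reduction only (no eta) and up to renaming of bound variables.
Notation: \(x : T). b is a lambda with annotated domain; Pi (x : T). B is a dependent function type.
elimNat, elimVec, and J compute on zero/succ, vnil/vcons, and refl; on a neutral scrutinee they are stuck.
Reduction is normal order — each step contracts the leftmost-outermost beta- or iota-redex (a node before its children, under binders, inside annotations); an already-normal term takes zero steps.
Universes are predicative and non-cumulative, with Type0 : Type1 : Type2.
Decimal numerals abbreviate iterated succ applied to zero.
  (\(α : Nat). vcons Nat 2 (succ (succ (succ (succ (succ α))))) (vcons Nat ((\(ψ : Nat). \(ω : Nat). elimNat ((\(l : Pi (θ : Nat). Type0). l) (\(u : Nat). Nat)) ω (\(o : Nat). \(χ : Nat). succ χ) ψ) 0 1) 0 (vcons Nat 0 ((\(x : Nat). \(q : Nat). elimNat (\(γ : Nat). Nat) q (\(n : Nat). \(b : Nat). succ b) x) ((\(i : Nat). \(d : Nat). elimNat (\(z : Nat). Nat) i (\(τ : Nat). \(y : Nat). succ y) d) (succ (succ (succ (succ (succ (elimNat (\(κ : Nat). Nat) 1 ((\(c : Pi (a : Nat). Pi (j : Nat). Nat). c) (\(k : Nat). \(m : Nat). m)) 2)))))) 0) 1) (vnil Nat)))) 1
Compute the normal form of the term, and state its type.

reduced normal form:
  vcons Nat 2 6 (vcons Nat 1 0 (vcons Nat 0 7 (vnil Nat)))
the term's type:
  Vec Nat 3


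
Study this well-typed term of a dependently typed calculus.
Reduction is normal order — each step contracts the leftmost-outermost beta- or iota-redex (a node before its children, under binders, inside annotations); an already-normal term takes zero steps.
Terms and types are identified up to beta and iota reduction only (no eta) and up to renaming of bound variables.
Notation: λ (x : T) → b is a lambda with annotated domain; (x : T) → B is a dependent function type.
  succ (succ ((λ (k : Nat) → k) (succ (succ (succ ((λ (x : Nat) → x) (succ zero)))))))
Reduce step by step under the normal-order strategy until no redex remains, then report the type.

reduction (normal order):
  succ (succ ((λ (k : Nat) → k) (succ (succ (succ ((λ (x : Nat) → x) (succ zero)))))))
  ~> succ (succ (succ (succ (succ ((λ (k : Nat) → k) (succ zero))))))
  ~> succ (succ (succ (succ (succ (succ zero)))))
inferred type:
  Nat


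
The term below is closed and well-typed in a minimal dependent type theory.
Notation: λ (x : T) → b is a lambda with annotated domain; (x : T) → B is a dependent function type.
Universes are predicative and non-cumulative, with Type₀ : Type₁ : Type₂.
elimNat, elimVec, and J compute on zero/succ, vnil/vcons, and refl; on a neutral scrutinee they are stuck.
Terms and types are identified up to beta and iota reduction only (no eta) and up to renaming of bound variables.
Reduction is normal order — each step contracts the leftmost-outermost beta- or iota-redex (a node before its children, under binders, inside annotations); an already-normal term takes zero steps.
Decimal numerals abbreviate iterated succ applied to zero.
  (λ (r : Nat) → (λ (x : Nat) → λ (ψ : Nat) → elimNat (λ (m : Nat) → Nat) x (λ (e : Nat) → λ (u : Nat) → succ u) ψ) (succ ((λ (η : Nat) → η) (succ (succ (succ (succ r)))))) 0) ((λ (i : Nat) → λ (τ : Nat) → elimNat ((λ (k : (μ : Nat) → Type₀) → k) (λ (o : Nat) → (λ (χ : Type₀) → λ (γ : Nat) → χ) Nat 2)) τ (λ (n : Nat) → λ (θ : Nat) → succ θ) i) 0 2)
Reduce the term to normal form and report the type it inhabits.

resulting normal form:
  7
inferred type:
  Nat
observation: the leftmost-outermost redex is a beta-redex, and normalization takes 8 steps.


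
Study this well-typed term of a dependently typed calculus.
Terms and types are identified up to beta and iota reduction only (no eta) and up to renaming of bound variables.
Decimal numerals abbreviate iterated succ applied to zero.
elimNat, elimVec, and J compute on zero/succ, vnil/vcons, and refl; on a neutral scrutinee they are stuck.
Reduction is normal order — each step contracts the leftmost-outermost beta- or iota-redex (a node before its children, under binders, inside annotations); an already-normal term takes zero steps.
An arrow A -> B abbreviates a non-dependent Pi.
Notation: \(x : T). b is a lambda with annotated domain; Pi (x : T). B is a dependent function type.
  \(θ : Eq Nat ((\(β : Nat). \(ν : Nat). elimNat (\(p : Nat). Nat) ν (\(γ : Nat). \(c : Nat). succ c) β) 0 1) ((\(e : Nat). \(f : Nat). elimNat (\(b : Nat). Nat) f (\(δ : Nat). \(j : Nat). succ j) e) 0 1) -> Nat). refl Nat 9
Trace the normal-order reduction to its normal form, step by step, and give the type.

normal-order reduction:
  \(θ : Eq Nat ((\(β : Nat). \(ν : Nat). elimNat (\(p : Nat). Nat) ν (\(γ : Nat). \(c : Nat). succ c) β) 0 1) ((\(e : Nat). \(f : Nat). elimNat (\(b : Nat). Nat) f (\(δ : Nat). \(j : Nat). succ j) e) 0 1) -> Nat). refl Nat 9
  ~> \(θ : Eq Nat ((\(β : Nat). elimNat (\(ν : Nat). Nat) β (\(p : Nat). \(γ : Nat). succ γ) 0) 1) ((\(c : Nat). \(e : Nat). elimNat (\(f : Nat). Nat) e (\(b : Nat). \(δ : Nat). succ δ) c) 0 1) -> Nat). refl Nat 9
  ~> \(θ : Eq Nat (elimNat (\(β : Nat). Nat) 1 (\(ν : Nat). \(p : Nat). succ p) 0) ((\(γ : Nat). \(c : Nat). elimNat (\(e : Nat). Nat) c (\(f : Nat). \(b : Nat). succ b) γ) 0 1) -> Nat). refl Nat 9
  ~> \(θ : Eq Nat 1 ((\(β : Nat). \(ν : Nat). elimNat (\(p : Nat). Nat) ν (\(γ : Nat). \(c : Nat). succ c) β) 0 1) -> Nat). refl Nat 9
  ~> \(θ : Eq Nat 1 ((\(β : Nat). elimNat (\(ν : Nat). Nat) β (\(p : Nat). \(γ : Nat). succ γ) 0) 1) -> Nat). refl Nat 9
  ~> \(θ : Eq Nat 1 (elimNat (\(β : Nat). Nat) 1 (\(ν : Nat). \(p : Nat). succ p) 0) -> Nat). refl Nat 9
  ~> \(θ : Eq Nat 1 1 -> Nat). refl Nat 9
the term's type:
  (Eq Nat 1 1 -> Nat) -> Eq Nat 9 9


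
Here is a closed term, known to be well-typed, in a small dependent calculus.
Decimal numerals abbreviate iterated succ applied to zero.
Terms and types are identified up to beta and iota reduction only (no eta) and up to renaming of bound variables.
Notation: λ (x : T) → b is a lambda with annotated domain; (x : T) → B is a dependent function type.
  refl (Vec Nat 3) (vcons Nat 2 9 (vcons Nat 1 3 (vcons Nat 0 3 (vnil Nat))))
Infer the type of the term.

type:
  Eq (Vec Nat 3) (vcons Nat 2 9 (vcons Nat 1 3 (vcons Nat 0 3 (vnil Nat)))) (vcons Nat 2 9 (vcons Nat 1 3 (vcons Nat 0 3 (vnil Nat))))


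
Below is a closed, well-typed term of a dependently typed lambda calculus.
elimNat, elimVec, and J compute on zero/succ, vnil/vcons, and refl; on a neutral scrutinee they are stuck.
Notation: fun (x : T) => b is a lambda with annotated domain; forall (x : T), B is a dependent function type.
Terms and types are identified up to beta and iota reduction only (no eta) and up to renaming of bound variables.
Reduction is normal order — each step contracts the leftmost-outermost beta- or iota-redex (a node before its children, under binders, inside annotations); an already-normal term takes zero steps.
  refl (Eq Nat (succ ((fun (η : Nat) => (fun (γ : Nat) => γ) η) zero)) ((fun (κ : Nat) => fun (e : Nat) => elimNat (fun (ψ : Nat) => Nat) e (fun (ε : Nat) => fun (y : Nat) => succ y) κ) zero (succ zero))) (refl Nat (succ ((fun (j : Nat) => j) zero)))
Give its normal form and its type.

resulting normal form:
  refl (Eq Nat (succ zero) (succ zero)) (refl Nat (succ zero))
the term's type:
  Eq (Eq Nat (succ zero) (succ zero)) (refl Nat (succ zero)) (refl Nat (succ zero))
observation: normalization takes exactly 6 steps under the normal-order strategy.


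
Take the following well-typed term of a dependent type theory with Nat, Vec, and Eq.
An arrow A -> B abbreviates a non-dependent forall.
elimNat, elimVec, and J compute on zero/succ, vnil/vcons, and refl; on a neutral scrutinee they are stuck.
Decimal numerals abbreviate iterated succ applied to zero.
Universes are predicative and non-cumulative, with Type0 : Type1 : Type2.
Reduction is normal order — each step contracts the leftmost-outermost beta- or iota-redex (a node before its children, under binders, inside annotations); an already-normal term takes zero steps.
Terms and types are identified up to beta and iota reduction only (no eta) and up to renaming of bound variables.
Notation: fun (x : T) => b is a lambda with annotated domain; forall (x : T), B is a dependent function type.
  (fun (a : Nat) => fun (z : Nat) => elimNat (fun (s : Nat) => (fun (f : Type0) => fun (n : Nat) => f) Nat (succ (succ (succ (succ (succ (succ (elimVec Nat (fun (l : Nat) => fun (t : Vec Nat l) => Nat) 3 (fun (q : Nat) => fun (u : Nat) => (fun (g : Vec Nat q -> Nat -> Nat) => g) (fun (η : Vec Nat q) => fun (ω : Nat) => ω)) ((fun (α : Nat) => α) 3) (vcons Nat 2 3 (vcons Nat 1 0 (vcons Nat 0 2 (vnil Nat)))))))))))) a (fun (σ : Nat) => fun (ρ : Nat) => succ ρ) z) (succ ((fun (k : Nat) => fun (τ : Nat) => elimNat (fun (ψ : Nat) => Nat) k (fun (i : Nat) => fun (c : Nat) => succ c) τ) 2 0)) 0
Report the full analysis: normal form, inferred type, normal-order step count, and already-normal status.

resulting normal form:
  3
type:
  Nat
normal-order step count: 6
already normal: no
first contracted redex: a beta-redex


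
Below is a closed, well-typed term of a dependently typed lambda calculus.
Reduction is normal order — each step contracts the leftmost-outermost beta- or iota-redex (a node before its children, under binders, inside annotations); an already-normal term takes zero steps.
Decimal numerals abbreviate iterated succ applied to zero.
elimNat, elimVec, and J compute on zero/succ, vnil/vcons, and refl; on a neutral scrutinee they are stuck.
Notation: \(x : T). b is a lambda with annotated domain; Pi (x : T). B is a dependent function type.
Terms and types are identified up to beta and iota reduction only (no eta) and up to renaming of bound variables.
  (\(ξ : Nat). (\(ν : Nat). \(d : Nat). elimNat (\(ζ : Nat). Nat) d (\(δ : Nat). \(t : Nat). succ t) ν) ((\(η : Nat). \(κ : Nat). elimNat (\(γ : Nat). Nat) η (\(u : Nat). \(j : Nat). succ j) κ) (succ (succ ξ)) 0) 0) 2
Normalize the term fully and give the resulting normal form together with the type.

normal form:
  4
the term's type:
  Nat
observation: reduction starts at a beta-redex, and 19 normal-order steps reach the normal form.


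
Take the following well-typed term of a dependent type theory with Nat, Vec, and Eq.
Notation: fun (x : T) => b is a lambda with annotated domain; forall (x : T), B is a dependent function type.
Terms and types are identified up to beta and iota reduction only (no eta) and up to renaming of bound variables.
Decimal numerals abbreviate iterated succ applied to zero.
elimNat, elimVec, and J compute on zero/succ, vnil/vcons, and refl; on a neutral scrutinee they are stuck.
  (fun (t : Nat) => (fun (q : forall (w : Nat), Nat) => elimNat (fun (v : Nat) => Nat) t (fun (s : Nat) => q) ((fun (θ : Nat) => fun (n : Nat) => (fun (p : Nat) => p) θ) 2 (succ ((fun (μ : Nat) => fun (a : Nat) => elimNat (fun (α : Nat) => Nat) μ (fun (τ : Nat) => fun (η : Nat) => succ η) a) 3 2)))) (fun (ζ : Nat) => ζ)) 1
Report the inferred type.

type:
  Nat


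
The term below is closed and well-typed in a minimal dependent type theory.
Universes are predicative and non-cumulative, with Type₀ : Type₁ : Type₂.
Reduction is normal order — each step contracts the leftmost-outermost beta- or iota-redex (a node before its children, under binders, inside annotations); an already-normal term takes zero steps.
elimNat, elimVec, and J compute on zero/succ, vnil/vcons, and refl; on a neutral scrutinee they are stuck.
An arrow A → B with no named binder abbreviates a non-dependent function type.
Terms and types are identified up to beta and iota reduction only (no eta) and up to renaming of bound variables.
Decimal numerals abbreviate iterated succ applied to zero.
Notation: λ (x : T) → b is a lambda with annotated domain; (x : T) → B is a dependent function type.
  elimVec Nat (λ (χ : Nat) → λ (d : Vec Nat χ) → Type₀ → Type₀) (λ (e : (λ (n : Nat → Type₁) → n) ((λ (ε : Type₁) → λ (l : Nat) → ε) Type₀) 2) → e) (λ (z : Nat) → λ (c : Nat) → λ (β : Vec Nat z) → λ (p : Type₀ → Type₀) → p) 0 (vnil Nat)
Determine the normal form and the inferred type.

reduced normal form:
  λ (χ : Type₀) → χ
type:
  Type₀ → Type₀
observation: normalization takes exactly 4 steps under the normal-order strategy.


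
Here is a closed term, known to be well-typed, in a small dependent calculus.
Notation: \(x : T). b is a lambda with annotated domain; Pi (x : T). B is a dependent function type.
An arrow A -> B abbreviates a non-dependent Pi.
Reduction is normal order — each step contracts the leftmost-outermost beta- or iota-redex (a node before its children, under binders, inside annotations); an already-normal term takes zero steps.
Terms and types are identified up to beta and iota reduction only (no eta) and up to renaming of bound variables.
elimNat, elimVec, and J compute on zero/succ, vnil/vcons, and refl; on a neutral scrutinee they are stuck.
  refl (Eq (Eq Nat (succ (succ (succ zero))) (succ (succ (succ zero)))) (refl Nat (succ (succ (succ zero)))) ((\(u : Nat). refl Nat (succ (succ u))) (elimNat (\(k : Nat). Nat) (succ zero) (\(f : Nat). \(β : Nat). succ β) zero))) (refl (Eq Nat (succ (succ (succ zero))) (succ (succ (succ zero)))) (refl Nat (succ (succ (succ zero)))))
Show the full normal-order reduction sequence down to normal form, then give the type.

normal-order reduction sequence:
  refl (Eq (Eq Nat (succ (succ (succ zero))) (succ (succ (succ zero)))) (refl Nat (succ (succ (succ zero)))) ((\(u : Nat). refl Nat (succ (succ u))) (elimNat (\(k : Nat). Nat) (succ zero) (\(f : Nat). \(β : Nat). succ β) zero))) (refl (Eq Nat (succ (succ (succ zero))) (succ (succ (succ zero)))) (refl Nat (succ (succ (succ zero)))))
  ~> refl (Eq (Eq Nat (succ (succ (succ zero))) (succ (succ (succ zero)))) (refl Nat (succ (succ (succ zero)))) (refl Nat (succ (succ (elimNat (\(u : Nat). Nat) (succ zero) (\(k : Nat). \(f : Nat). succ f) zero))))) (refl (Eq Nat (succ (succ (succ zero))) (succ (succ (succ zero)))) (refl Nat (succ (succ (succ zero)))))
  ~> refl (Eq (Eq Nat (succ (succ (succ zero))) (succ (succ (succ zero)))) (refl Nat (succ (succ (succ zero)))) (refl Nat (succ (succ (succ zero))))) (refl (Eq Nat (succ (succ (succ zero))) (succ (succ (succ zero)))) (refl Nat (succ (succ (succ zero)))))
the term's type:
  Eq (Eq (Eq Nat (succ (succ (succ zero))) (succ (succ (succ zero)))) (refl Nat (succ (succ (succ zero)))) (refl Nat (succ (succ (succ zero))))) (refl (Eq Nat (succ (succ (succ zero))) (succ (succ (succ zero)))) (refl Nat (succ (succ (succ zero))))) (refl (Eq Nat (succ (succ (succ zero))) (succ (succ (succ zero)))) (refl Nat (succ (succ (succ zero)))))


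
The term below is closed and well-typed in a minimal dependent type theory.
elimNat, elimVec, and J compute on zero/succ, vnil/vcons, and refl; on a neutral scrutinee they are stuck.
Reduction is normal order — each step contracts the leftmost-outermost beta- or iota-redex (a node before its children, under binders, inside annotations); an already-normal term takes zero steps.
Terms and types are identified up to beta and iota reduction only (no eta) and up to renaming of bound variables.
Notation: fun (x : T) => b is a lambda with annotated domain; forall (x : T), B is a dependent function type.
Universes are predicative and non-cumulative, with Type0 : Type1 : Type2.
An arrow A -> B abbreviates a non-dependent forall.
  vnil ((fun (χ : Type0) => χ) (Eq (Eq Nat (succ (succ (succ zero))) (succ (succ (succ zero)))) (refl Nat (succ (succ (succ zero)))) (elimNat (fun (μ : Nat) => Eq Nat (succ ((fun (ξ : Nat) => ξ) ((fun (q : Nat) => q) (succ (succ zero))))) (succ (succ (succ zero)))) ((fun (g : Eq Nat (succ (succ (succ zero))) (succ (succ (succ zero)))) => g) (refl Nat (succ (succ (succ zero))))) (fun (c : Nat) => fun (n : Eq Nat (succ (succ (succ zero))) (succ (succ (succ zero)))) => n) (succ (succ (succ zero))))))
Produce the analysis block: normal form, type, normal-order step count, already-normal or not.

normal form:
  vnil (Eq (Eq Nat (succ (succ (succ zero))) (succ (succ (succ zero)))) (refl Nat (succ (succ (succ zero)))) (refl Nat (succ (succ (succ zero)))))
inferred type:
  Vec (Eq (Eq Nat (succ (succ (succ zero))) (succ (succ (succ zero)))) (refl Nat (succ (succ (succ zero)))) (refl Nat (succ (succ (succ zero))))) zero
reduction steps (normal order): 12
term was already normal: no
first redex: a beta-redex


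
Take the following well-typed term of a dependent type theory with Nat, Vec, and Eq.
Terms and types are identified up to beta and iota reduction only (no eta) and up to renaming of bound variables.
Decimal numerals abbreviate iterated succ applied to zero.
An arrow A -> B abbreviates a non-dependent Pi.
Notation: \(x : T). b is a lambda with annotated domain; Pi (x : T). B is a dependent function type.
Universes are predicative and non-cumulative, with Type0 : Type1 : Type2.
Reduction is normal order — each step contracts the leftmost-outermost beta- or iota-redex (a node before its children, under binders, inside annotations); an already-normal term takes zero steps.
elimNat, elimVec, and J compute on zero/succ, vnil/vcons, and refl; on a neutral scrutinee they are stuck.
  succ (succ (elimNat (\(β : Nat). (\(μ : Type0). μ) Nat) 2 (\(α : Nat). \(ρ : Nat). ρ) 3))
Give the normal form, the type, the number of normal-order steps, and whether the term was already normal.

normal form:
  4
type:
  Nat
normal-order step count: 10
term was already normal: no
first redex: an elimNat iota-redex


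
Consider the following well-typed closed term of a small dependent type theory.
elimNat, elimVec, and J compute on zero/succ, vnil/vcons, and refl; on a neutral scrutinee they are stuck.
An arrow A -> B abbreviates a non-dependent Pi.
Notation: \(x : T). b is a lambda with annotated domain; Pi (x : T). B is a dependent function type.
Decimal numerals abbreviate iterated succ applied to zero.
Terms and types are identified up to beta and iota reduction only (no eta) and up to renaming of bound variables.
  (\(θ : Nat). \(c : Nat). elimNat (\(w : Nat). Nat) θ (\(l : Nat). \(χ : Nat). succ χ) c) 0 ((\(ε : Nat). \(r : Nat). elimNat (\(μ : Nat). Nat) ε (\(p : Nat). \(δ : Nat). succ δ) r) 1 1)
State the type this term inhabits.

inferred type:
  Nat


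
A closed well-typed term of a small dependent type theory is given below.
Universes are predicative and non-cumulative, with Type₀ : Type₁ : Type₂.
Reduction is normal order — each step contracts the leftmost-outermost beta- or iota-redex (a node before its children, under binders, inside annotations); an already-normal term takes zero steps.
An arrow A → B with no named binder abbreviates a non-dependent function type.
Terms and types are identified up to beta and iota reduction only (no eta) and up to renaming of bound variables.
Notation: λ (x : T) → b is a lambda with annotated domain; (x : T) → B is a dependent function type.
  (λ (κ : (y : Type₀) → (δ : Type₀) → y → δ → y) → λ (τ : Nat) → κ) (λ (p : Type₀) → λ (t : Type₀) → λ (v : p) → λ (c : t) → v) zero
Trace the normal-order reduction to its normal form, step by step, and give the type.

normal-order reduction:
  (λ (κ : (y : Type₀) → (δ : Type₀) → y → δ → y) → λ (τ : Nat) → κ) (λ (p : Type₀) → λ (t : Type₀) → λ (v : p) → λ (c : t) → v) zero
  ~> (λ (κ : Nat) → λ (y : Type₀) → λ (δ : Type₀) → λ (τ : y) → λ (p : δ) → τ) zero
  ~> λ (κ : Type₀) → λ (y : Type₀) → λ (δ : κ) → λ (τ : y) → δ
the term's type:
  (κ : Type₀) → (y : Type₀) → κ → y → κ


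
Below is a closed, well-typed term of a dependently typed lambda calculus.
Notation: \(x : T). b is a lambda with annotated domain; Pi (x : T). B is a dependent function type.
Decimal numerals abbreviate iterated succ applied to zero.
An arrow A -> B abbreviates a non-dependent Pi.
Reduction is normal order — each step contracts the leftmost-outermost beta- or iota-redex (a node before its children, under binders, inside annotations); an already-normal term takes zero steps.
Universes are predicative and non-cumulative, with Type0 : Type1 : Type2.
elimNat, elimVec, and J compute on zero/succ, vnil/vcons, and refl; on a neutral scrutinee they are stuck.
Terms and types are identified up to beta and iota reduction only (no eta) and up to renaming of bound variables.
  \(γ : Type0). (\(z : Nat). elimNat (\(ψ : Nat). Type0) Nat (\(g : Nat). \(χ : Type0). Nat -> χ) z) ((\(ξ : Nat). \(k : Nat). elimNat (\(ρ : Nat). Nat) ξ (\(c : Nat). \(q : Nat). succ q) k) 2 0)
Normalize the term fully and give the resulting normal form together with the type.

normal form:
  \(γ : Type0). Nat -> Nat -> Nat
type:
  Type0 -> Type0


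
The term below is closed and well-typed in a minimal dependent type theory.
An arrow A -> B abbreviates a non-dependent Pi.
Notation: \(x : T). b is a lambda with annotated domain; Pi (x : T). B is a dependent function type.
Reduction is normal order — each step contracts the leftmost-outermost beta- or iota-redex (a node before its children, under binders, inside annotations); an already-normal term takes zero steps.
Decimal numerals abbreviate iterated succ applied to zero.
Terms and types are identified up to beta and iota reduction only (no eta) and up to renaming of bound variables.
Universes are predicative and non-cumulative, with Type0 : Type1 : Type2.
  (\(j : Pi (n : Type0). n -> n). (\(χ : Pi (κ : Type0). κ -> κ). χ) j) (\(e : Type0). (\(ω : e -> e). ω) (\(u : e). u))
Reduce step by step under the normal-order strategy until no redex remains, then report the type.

normal-order reduction sequence:
  (\(j : Pi (n : Type0). n -> n). (\(χ : Pi (κ : Type0). κ -> κ). χ) j) (\(e : Type0). (\(ω : e -> e). ω) (\(u : e). u))
  ~> (\(j : Pi (n : Type0). n -> n). j) (\(χ : Type0). (\(κ : χ -> χ). κ) (\(e : χ). e))
  ~> \(j : Type0). (\(n : j -> j). n) (\(χ : j). χ)
  ~> \(j : Type0). \(n : j). n
type:
  Pi (j : Type0). j -> j


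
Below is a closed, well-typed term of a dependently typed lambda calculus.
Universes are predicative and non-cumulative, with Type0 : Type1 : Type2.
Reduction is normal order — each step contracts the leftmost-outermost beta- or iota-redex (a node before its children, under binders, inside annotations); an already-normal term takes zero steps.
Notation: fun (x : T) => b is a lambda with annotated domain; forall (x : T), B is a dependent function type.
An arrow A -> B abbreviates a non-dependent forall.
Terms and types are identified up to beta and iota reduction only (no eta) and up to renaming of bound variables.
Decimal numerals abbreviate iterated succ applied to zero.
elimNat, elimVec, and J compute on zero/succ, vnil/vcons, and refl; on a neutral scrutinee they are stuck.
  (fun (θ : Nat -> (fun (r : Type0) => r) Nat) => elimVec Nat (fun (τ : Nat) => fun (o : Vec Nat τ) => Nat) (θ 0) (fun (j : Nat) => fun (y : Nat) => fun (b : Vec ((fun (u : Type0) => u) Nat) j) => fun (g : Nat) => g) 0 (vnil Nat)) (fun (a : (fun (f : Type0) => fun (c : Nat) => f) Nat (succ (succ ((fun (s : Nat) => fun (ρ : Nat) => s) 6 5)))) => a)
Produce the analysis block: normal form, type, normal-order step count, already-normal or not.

reduced normal form:
  0
type:
  Nat
normal-order step count: 3
already normal: no
first contracted redex: a beta-redex


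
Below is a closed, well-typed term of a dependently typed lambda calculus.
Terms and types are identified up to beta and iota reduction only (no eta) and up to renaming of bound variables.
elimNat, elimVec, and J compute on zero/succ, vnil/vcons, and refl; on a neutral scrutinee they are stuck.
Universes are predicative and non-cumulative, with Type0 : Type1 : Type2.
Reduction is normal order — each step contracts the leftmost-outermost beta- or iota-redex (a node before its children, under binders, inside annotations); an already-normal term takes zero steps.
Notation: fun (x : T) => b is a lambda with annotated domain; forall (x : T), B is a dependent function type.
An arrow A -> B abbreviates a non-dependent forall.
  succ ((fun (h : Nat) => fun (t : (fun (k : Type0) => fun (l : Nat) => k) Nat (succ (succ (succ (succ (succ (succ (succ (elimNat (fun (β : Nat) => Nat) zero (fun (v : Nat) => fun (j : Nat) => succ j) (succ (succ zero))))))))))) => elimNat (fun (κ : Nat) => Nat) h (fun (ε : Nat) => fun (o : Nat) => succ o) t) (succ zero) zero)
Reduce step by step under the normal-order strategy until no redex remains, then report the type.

reduction (normal order):
  succ ((fun (h : Nat) => fun (t : (fun (k : Type0) => fun (l : Nat) => k) Nat (succ (succ (succ (succ (succ (succ (succ (elimNat (fun (β : Nat) => Nat) zero (fun (v : Nat) => fun (j : Nat) => succ j) (succ (succ zero))))))))))) => elimNat (fun (κ : Nat) => Nat) h (fun (ε : Nat) => fun (o : Nat) => succ o) t) (succ zero) zero)
  ~> succ ((fun (h : (fun (t : Type0) => fun (k : Nat) => t) Nat (succ (succ (succ (succ (succ (succ (succ (elimNat (fun (l : Nat) => Nat) zero (fun (β : Nat) => fun (v : Nat) => succ v) (succ (succ zero))))))))))) => elimNat (fun (j : Nat) => Nat) (succ zero) (fun (κ : Nat) => fun (ε : Nat) => succ ε) h) zero)
  ~> succ (elimNat (fun (h : Nat) => Nat) (succ zero) (fun (t : Nat) => fun (k : Nat) => succ k) zero)
  ~> succ (succ zero)
inferred type:
  Nat


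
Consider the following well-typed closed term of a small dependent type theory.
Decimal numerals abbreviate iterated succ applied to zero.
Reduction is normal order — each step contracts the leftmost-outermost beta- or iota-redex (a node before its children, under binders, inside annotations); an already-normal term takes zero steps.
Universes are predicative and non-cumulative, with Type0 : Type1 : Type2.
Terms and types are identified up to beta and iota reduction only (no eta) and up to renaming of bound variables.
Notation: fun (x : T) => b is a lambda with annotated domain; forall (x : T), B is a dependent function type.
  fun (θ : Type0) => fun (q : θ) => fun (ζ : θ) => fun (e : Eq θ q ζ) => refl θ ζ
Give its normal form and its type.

normal form:
  fun (θ : Type0) => fun (q : θ) => fun (ζ : θ) => fun (e : Eq θ q ζ) => refl θ ζ
inferred type:
  forall (θ : Type0), forall (q : θ), forall (ζ : θ), forall (e : Eq θ q ζ), Eq θ ζ ζ


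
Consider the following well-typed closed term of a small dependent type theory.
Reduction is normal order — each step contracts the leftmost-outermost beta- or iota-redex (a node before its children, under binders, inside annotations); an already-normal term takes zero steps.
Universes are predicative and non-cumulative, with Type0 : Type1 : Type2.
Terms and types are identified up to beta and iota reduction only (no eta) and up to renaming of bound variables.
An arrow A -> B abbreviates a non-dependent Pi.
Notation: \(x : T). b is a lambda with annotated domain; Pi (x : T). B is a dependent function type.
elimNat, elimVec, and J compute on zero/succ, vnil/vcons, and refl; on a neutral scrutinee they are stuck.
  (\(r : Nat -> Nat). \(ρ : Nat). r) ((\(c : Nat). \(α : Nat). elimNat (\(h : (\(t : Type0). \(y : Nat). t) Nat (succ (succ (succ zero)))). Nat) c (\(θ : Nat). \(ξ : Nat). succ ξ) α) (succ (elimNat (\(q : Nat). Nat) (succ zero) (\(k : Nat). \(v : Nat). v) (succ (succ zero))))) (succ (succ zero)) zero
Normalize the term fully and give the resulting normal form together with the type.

reduced normal form:
  succ (succ zero)
inferred type:
  Nat
observation: contracting a beta-redex first, the term normalizes in 12 steps.


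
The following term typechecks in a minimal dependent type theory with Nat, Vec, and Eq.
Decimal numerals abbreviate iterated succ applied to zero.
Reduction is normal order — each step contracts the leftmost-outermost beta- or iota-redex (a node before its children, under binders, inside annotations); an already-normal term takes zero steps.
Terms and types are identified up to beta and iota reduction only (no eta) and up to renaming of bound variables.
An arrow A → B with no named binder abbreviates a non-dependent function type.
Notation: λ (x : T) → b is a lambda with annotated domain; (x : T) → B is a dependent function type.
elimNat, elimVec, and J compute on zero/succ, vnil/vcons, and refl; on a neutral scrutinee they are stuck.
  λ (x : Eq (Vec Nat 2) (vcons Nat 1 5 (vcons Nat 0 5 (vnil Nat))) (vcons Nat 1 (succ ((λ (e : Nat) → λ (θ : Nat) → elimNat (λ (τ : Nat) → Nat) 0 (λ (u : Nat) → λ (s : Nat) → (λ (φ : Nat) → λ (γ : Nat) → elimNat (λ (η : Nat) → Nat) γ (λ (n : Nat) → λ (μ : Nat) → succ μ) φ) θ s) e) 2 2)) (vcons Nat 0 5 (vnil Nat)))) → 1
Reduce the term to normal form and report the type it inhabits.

reduced normal form:
  λ (x : Eq (Vec Nat 2) (vcons Nat 1 5 (vcons Nat 0 5 (vnil Nat))) (vcons Nat 1 5 (vcons Nat 0 5 (vnil Nat)))) → 1
inferred type:
  Eq (Vec Nat 2) (vcons Nat 1 5 (vcons Nat 0 5 (vnil Nat))) (vcons Nat 1 5 (vcons Nat 0 5 (vnil Nat))) → Nat
observation: normalization takes exactly 27 steps under the normal-order strategy.


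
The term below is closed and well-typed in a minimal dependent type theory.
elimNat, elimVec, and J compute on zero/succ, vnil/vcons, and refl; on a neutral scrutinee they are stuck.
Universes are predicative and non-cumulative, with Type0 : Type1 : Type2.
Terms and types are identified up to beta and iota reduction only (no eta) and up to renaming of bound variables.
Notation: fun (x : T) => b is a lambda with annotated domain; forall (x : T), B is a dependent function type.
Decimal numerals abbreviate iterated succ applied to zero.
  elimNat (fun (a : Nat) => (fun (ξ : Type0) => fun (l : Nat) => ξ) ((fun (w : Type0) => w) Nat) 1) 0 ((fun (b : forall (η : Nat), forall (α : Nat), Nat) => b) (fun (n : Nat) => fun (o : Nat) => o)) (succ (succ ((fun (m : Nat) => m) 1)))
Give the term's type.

the term's type:
  Nat


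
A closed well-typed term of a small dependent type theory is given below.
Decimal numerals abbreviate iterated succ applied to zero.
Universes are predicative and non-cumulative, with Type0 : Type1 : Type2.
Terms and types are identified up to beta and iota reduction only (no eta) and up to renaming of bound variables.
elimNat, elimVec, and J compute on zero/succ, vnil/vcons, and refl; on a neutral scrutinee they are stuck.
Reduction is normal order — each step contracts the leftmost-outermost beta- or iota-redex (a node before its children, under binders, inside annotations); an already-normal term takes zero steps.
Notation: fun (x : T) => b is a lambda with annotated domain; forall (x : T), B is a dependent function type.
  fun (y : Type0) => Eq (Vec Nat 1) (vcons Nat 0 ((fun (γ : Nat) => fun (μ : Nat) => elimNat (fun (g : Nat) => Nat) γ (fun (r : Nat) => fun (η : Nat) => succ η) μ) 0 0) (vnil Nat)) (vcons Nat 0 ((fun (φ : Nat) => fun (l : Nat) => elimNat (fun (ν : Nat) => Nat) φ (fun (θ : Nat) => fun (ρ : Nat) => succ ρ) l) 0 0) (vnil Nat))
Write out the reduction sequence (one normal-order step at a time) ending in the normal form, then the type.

reduction (normal order):
  fun (y : Type0) => Eq (Vec Nat 1) (vcons Nat 0 ((fun (γ : Nat) => fun (μ : Nat) => elimNat (fun (g : Nat) => Nat) γ (fun (r : Nat) => fun (η : Nat) => succ η) μ) 0 0) (vnil Nat)) (vcons Nat 0 ((fun (φ : Nat) => fun (l : Nat) => elimNat (fun (ν : Nat) => Nat) φ (fun (θ : Nat) => fun (ρ : Nat) => succ ρ) l) 0 0) (vnil Nat))
  ~> fun (y : Type0) => Eq (Vec Nat 1) (vcons Nat 0 ((fun (γ : Nat) => elimNat (fun (μ : Nat) => Nat) 0 (fun (g : Nat) => fun (r : Nat) => succ r) γ) 0) (vnil Nat)) (vcons Nat 0 ((fun (η : Nat) => fun (φ : Nat) => elimNat (fun (l : Nat) => Nat) η (fun (ν : Nat) => fun (θ : Nat) => succ θ) φ) 0 0) (vnil Nat))
  ~> fun (y : Type0) => Eq (Vec Nat 1) (vcons Nat 0 (elimNat (fun (γ : Nat) => Nat) 0 (fun (μ : Nat) => fun (g : Nat) => succ g) 0) (vnil Nat)) (vcons Nat 0 ((fun (r : Nat) => fun (η : Nat) => elimNat (fun (φ : Nat) => Nat) r (fun (l : Nat) => fun (ν : Nat) => succ ν) η) 0 0) (vnil Nat))
  ~> fun (y : Type0) => Eq (Vec Nat 1) (vcons Nat 0 0 (vnil Nat)) (vcons Nat 0 ((fun (γ : Nat) => fun (μ : Nat) => elimNat (fun (g : Nat) => Nat) γ (fun (r : Nat) => fun (η : Nat) => succ η) μ) 0 0) (vnil Nat))
  ~> fun (y : Type0) => Eq (Vec Nat 1) (vcons Nat 0 0 (vnil Nat)) (vcons Nat 0 ((fun (γ : Nat) => elimNat (fun (μ : Nat) => Nat) 0 (fun (g : Nat) => fun (r : Nat) => succ r) γ) 0) (vnil Nat))
  ~> fun (y : Type0) => Eq (Vec Nat 1) (vcons Nat 0 0 (vnil Nat)) (vcons Nat 0 (elimNat (fun (γ : Nat) => Nat) 0 (fun (μ : Nat) => fun (g : Nat) => succ g) 0) (vnil Nat))
  ~> fun (y : Type0) => Eq (Vec Nat 1) (vcons Nat 0 0 (vnil Nat)) (vcons Nat 0 0 (vnil Nat))
the term's type:
  forall (y : Type0), Type0


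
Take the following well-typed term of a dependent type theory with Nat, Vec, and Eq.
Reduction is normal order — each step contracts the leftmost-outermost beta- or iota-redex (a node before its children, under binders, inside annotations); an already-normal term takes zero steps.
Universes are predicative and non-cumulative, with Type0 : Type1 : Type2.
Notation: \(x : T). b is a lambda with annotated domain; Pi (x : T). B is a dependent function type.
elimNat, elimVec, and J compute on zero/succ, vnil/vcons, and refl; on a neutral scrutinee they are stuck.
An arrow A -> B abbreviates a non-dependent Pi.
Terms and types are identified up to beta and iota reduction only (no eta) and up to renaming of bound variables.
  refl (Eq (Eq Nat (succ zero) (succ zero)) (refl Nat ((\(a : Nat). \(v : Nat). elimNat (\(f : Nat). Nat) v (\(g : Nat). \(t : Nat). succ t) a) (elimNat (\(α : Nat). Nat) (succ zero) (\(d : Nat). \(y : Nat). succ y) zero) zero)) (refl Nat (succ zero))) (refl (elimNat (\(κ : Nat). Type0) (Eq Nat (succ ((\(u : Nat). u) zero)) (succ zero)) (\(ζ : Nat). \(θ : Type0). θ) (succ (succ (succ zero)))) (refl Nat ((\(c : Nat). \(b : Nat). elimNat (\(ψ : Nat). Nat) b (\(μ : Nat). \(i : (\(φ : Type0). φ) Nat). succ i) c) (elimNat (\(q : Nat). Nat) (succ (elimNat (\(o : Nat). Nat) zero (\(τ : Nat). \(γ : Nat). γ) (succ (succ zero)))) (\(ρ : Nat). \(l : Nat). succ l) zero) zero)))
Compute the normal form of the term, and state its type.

reduced normal form:
  refl (Eq (Eq Nat (succ zero) (succ zero)) (refl Nat (succ zero)) (refl Nat (succ zero))) (refl (Eq Nat (succ zero) (succ zero)) (refl Nat (succ zero)))
the term's type:
  Eq (Eq (Eq Nat (succ zero) (succ zero)) (refl Nat (succ zero)) (refl Nat (succ zero))) (refl (Eq Nat (succ zero) (succ zero)) (refl Nat (succ zero))) (refl (Eq Nat (succ zero) (succ zero)) (refl Nat (succ zero)))


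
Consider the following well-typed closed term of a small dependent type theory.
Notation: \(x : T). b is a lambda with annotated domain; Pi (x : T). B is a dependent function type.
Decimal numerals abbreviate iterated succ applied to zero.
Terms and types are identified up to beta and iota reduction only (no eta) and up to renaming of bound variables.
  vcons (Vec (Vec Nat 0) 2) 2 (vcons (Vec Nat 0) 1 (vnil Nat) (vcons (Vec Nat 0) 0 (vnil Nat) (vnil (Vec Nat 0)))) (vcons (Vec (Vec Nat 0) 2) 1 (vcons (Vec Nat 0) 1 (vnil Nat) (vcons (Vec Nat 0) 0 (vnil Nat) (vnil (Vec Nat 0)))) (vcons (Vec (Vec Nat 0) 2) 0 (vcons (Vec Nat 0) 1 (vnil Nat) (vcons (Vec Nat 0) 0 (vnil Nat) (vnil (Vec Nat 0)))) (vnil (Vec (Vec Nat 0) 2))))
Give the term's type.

type:
  Vec (Vec (Vec Nat 0) 2) 3


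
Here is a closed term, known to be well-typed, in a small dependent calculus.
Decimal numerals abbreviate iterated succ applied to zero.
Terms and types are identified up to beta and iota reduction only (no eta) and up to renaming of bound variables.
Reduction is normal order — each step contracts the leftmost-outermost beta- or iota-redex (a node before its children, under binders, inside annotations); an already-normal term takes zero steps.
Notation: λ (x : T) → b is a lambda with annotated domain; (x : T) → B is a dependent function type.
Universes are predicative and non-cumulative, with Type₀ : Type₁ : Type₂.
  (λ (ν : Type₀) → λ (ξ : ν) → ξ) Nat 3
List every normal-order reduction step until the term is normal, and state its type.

normal-order reduction sequence:
  (λ (ν : Type₀) → λ (ξ : ν) → ξ) Nat 3
  ~> (λ (ν : Nat) → ν) 3
  ~> 3
inferred type:
  Nat


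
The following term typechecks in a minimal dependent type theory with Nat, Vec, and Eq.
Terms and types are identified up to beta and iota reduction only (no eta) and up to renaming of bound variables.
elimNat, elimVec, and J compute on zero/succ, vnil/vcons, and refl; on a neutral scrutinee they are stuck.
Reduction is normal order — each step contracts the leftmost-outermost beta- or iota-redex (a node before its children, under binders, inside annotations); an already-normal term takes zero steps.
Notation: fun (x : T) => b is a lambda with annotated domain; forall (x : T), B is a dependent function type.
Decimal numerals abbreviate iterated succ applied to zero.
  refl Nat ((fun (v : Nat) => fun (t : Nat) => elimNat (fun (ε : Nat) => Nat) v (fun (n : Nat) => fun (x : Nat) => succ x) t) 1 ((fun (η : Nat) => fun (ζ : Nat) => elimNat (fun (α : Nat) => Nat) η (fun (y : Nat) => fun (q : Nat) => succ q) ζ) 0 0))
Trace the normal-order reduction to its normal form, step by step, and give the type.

reduction (normal order):
  refl Nat ((fun (v : Nat) => fun (t : Nat) => elimNat (fun (ε : Nat) => Nat) v (fun (n : Nat) => fun (x : Nat) => succ x) t) 1 ((fun (η : Nat) => fun (ζ : Nat) => elimNat (fun (α : Nat) => Nat) η (fun (y : Nat) => fun (q : Nat) => succ q) ζ) 0 0))
  ~> refl Nat ((fun (v : Nat) => elimNat (fun (t : Nat) => Nat) 1 (fun (ε : Nat) => fun (n : Nat) => succ n) v) ((fun (x : Nat) => fun (η : Nat) => elimNat (fun (ζ : Nat) => Nat) x (fun (α : Nat) => fun (y : Nat) => succ y) η) 0 0))
  ~> refl Nat (elimNat (fun (v : Nat) => Nat) 1 (fun (t : Nat) => fun (ε : Nat) => succ ε) ((fun (n : Nat) => fun (x : Nat) => elimNat (fun (η : Nat) => Nat) n (fun (ζ : Nat) => fun (α : Nat) => succ α) x) 0 0))
  ~> refl Nat (elimNat (fun (v : Nat) => Nat) 1 (fun (t : Nat) => fun (ε : Nat) => succ ε) ((fun (n : Nat) => elimNat (fun (x : Nat) => Nat) 0 (fun (η : Nat) => fun (ζ : Nat) => succ ζ) n) 0))
  ~> refl Nat (elimNat (fun (v : Nat) => Nat) 1 (fun (t : Nat) => fun (ε : Nat) => succ ε) (elimNat (fun (n : Nat) => Nat) 0 (fun (x : Nat) => fun (η : Nat) => succ η) 0))
  ~> refl Nat (elimNat (fun (v : Nat) => Nat) 1 (fun (t : Nat) => fun (ε : Nat) => succ ε) 0)
  ~> refl Nat 1
inferred type:
  Eq Nat 1 1


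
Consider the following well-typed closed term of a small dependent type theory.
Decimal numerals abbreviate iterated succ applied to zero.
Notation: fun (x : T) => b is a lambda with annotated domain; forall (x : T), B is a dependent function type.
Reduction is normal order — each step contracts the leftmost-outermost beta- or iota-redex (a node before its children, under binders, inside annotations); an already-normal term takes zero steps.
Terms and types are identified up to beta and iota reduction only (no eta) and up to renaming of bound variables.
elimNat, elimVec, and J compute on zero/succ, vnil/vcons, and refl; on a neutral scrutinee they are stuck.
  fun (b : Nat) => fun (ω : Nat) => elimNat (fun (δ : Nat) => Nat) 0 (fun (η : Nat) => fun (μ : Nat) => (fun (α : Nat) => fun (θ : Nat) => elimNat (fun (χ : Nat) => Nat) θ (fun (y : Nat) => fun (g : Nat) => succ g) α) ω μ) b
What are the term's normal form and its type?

resulting normal form:
  fun (b : Nat) => fun (ω : Nat) => elimNat (fun (δ : Nat) => Nat) 0 (fun (η : Nat) => fun (μ : Nat) => elimNat (fun (α : Nat) => Nat) μ (fun (θ : Nat) => fun (χ : Nat) => succ χ) ω) b
type:
  forall (b : Nat), forall (ω : Nat), Nat
observation: the term reaches its normal form after 2 normal-order steps.


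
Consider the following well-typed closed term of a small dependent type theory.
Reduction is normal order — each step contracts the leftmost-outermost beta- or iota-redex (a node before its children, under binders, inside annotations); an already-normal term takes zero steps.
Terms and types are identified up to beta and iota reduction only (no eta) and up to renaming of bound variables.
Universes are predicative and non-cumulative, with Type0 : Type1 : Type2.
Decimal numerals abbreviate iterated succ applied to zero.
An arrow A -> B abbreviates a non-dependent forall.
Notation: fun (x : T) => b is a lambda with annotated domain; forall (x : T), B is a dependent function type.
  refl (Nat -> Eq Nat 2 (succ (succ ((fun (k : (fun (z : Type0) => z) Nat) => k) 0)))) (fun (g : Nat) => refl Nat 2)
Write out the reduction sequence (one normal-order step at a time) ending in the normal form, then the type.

normal-order reduction:
  refl (Nat -> Eq Nat 2 (succ (succ ((fun (k : (fun (z : Type0) => z) Nat) => k) 0)))) (fun (g : Nat) => refl Nat 2)
  ~> refl (Nat -> Eq Nat 2 2) (fun (k : Nat) => refl Nat 2)
type:
  Eq (Nat -> Eq Nat 2 2) (fun (k : Nat) => refl Nat 2) (fun (z : Nat) => refl Nat 2)
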